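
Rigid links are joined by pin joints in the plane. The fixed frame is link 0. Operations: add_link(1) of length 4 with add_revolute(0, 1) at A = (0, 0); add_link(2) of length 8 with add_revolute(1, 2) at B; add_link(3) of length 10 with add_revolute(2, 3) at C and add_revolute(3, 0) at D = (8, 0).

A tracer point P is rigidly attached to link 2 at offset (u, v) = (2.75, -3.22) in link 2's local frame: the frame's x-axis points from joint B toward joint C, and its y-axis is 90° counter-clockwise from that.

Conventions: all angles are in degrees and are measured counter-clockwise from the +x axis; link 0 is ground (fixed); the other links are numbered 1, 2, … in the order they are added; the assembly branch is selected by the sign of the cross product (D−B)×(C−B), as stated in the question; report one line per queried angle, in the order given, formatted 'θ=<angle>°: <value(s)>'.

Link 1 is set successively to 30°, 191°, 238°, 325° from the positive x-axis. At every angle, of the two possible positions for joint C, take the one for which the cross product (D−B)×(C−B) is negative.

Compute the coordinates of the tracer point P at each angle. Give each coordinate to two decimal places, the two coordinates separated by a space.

A=(0,0), D=(8.00,0)
θ=30°: B = A + 4.00·(cos30°, sin30°) = (3.4641, 2.0000)
θ=30°: |BD| = 4.9573
θ=30°: circle(B,8.00) ∩ circle(D,10.00): a=-1.1524, h=7.9166
θ=30°:   candidates: C₊=(5.6036,9.7086) cross=39.244; C₋=(-0.7843,-4.7787) cross=-39.244
θ=30°:   branch - wants cross < 0 → take C=(-0.7843,-4.7787) (cross=-39.244)
θ=30°: ex = (C−B)/|BC| = (-0.5310,-0.8473); ey = (0.8473,-0.5310)
θ=30°: P = B + 2.75·ex + -3.22·ey = (-0.7247,1.3798)
θ=191°: B = A + 4.00·(cos191°, sin191°) = (-3.9265, -0.7632)
θ=191°: |BD| = 11.9509
θ=191°: circle(B,8.00) ∩ circle(D,10.00): a=4.4693, h=6.6352
θ=191°:   candidates: C₊=(0.1099,6.1438) cross=79.296; C₋=(0.9574,-7.0994) cross=-79.296
θ=191°:   branch - wants cross < 0 → take C=(0.9574,-7.0994) (cross=-79.296)
θ=191°: ex = (C−B)/|BC| = (0.6105,-0.7920); ey = (0.7920,0.6105)
θ=191°: P = B + 2.75·ex + -3.22·ey = (-4.7980,-4.9071)
θ=238°: B = A + 4.00·(cos238°, sin238°) = (-2.1197, -3.3922)
θ=238°: |BD| = 10.6731
θ=238°: circle(B,8.00) ∩ circle(D,10.00): a=3.6501, h=7.1188
θ=238°:   candidates: C₊=(-0.9214,4.5176) cross=75.979; C₋=(3.6037,-8.9818) cross=-75.979
θ=238°:   branch - wants cross < 0 → take C=(3.6037,-8.9818) (cross=-75.979)
θ=238°: ex = (C−B)/|BC| = (0.7154,-0.6987); ey = (0.6987,0.7154)
θ=238°: P = B + 2.75·ex + -3.22·ey = (-2.4021,-7.6173)
θ=325°: B = A + 4.00·(cos325°, sin325°) = (3.2766, -2.2943)
θ=325°: |BD| = 5.2511
θ=325°: circle(B,8.00) ∩ circle(D,10.00): a=-0.8023, h=7.9597
θ=325°:   candidates: C₊=(-0.9228,4.5149) cross=41.797; C₋=(6.0327,-9.8046) cross=-41.797
θ=325°:   branch - wants cross < 0 → take C=(6.0327,-9.8046) (cross=-41.797)
θ=325°: ex = (C−B)/|BC| = (0.3445,-0.9388); ey = (0.9388,0.3445)
θ=325°: P = B + 2.75·ex + -3.22·ey = (1.2011,-5.9853)

θ=30°: -0.72 1.38
θ=191°: -4.80 -4.91
θ=238°: -2.40 -7.62
θ=325°: 1.20 -5.99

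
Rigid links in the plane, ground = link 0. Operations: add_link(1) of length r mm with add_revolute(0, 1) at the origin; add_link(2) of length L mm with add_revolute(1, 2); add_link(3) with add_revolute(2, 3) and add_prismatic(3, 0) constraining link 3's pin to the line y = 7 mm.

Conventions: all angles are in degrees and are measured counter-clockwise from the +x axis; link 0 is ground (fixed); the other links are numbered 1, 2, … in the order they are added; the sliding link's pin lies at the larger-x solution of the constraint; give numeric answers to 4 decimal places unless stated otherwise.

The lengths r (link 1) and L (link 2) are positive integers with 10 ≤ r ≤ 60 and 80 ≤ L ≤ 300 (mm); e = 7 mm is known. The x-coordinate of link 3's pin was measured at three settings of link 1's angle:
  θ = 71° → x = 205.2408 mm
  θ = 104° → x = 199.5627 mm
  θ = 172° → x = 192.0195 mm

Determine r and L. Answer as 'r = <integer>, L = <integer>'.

constraint per measurement: (x − r cos θ)² + (r sin θ − e)² = L²
subtracting the θ₁ and θ₂ equations cancels the r² and L² terms:
r = (x₁² − x₂²) / (2[(x₁cos θ₁ + e sin θ₁) − (x₂cos θ₂ + e sin θ₂)]) = 10.0001 → r = 10
L² = (x₁ − r cos θ₁)² + (r sin θ₁ − e)² = 40804.0160 → L = 202.0000 → L = 202
check at θ₃=172°: x = 192.0195 (printed 192.0195) ✓

r = 10, L = 202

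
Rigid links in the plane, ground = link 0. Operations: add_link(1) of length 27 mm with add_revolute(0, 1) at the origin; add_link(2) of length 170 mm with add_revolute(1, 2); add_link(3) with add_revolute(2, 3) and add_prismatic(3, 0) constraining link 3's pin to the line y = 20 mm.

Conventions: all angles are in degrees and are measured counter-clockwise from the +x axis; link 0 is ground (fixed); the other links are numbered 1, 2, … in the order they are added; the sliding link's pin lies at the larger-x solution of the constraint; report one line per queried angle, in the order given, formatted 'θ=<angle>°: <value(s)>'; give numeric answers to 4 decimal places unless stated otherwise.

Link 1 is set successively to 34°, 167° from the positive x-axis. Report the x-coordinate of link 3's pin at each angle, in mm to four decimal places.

geometry: r = 27 mm, L = 170 mm, e = 20 mm
θ=34°: crank pin P = (r cos θ, r sin θ) = (22.384014, 15.098208)
θ=34°: h = r sin θ − e = 15.098208 − 20 = -4.901792
θ=34°: x = r cos θ + √(L² − h²) = 22.384014 + 169.929316 = 192.313330
θ=167°: crank pin P = (r cos θ, r sin θ) = (-26.307992, 6.073678)
θ=167°: h = r sin θ − e = 6.073678 − 20 = -13.926322
θ=167°: x = r cos θ + √(L² − h²) = -26.307992 + 169.428621 = 143.120629

θ=34°: 192.3133
θ=167°: 143.1206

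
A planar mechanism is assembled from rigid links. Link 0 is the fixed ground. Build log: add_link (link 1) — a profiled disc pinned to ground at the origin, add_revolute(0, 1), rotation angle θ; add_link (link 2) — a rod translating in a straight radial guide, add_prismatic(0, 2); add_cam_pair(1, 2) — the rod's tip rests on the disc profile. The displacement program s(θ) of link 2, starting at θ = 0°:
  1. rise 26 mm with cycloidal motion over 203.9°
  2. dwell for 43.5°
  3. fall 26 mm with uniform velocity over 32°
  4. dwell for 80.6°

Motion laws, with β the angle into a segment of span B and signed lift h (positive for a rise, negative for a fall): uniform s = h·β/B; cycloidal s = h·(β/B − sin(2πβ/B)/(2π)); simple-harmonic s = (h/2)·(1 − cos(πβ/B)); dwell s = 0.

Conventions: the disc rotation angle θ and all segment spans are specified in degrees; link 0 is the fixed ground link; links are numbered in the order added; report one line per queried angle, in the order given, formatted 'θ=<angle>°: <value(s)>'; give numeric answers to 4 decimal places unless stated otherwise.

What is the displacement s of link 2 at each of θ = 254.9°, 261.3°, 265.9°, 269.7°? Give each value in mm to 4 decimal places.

seg 1 [0°–203.9°] cycloidal, h=26: full span → s += 26 → s = 26.0000
seg 2 [203.9°–247.4°] dwell: s stays 26.0000
seg 3 [247.4°–279.4°] uniform, h=-26: θ=254.9° here. β=7.5, B=32. -26·7.5/32 = -6.0938 → s = 19.9062
seg 3 [247.4°–279.4°] uniform, h=-26: θ=261.3° here. β=13.9, B=32. -26·13.9/32 = -11.2938 → s = 14.7062
seg 3 [247.4°–279.4°] uniform, h=-26: θ=265.9° here. β=18.5, B=32. -26·18.5/32 = -15.0312 → s = 10.9688
seg 3 [247.4°–279.4°] uniform, h=-26: θ=269.7° here. β=22.3, B=32. -26·22.3/32 = -18.1188 → s = 7.8812

θ=254.9°: 19.9062
θ=261.3°: 14.7062
θ=265.9°: 10.9688
θ=269.7°: 7.8812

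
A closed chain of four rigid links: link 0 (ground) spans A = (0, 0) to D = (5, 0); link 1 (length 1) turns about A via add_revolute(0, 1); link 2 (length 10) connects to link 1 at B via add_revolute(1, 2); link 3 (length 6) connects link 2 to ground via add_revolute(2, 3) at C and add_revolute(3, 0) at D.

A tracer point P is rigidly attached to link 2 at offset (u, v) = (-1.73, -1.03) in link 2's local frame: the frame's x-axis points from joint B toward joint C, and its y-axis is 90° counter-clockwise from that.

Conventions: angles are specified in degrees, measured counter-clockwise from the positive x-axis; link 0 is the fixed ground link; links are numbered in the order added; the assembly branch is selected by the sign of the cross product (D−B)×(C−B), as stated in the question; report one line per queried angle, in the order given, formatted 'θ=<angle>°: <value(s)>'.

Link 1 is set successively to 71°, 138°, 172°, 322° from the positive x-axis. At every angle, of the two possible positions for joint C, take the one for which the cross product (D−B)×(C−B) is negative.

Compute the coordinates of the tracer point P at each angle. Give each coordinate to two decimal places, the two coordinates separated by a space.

A=(0,0), D=(5.00,0)
θ=71°: B = A + 1.00·(cos71°, sin71°) = (0.3256, 0.9455)
θ=71°: |BD| = 4.7691
θ=71°: circle(B,10.00) ∩ circle(D,6.00): a=9.0944, h=4.1583
θ=71°:   candidates: C₊=(10.0639,3.2182) cross=19.831; C₋=(8.4150,-4.9333) cross=-19.831
θ=71°:   branch - wants cross < 0 → take C=(8.4150,-4.9333) (cross=-19.831)
θ=71°: ex = (C−B)/|BC| = (0.8089,-0.5879); ey = (0.5879,0.8089)
θ=71°: P = B + -1.73·ex + -1.03·ey = (-1.6794,1.1293)
θ=138°: B = A + 1.00·(cos138°, sin138°) = (-0.7431, 0.6691)
θ=138°: |BD| = 5.7820
θ=138°: circle(B,10.00) ∩ circle(D,6.00): a=8.4254, h=5.3863
θ=138°:   candidates: C₊=(8.2490,5.0442) cross=31.144; C₋=(7.0023,-5.6560) cross=-31.144
θ=138°:   branch - wants cross < 0 → take C=(7.0023,-5.6560) (cross=-31.144)
θ=138°: ex = (C−B)/|BC| = (0.7745,-0.6325); ey = (0.6325,0.7745)
θ=138°: P = B + -1.73·ex + -1.03·ey = (-2.7346,0.9656)
θ=172°: B = A + 1.00·(cos172°, sin172°) = (-0.9903, 0.1392)
θ=172°: |BD| = 5.9919
θ=172°: circle(B,10.00) ∩ circle(D,6.00): a=8.3365, h=5.5229
θ=172°:   candidates: C₊=(7.4723,5.4670) cross=33.093; C₋=(7.2157,-5.5759) cross=-33.093
θ=172°:   branch - wants cross < 0 → take C=(7.2157,-5.5759) (cross=-33.093)
θ=172°: ex = (C−B)/|BC| = (0.8206,-0.5715); ey = (0.5715,0.8206)
θ=172°: P = B + -1.73·ex + -1.03·ey = (-2.9986,0.2827)
θ=322°: B = A + 1.00·(cos322°, sin322°) = (0.7880, -0.6157)
θ=322°: |BD| = 4.2567
θ=322°: circle(B,10.00) ∩ circle(D,6.00): a=9.6459, h=2.6377
θ=322°:   candidates: C₊=(9.9509,3.3894) cross=11.228; C₋=(10.7139,-1.8305) cross=-11.228
θ=322°:   branch - wants cross < 0 → take C=(10.7139,-1.8305) (cross=-11.228)
θ=322°: ex = (C−B)/|BC| = (0.9926,-0.1215); ey = (0.1215,0.9926)
θ=322°: P = B + -1.73·ex + -1.03·ey = (-1.0543,-1.4279)

θ=71°: -1.68 1.13
θ=138°: -2.73 0.97
θ=172°: -3.00 0.28
θ=322°: -1.05 -1.43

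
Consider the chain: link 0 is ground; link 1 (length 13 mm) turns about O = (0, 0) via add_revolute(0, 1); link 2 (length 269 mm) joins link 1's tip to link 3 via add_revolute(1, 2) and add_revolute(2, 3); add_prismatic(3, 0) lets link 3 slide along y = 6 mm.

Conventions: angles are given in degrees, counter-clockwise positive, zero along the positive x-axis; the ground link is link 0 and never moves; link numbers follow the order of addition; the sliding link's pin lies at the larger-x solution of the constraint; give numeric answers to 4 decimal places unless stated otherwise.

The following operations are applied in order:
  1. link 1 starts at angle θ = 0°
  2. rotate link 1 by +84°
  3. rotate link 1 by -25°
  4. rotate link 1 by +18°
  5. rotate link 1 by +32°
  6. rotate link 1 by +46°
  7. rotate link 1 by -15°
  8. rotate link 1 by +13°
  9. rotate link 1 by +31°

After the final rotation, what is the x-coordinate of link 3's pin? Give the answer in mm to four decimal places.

geometry: r = 13 mm, L = 269 mm, e = 6 mm; θ starts at 0°
rotate link 1 by +84°: θ ← 0° +84° = 84°
rotate link 1 by -25°: θ ← 84° -25° = 59°
rotate link 1 by +18°: θ ← 59° +18° = 77°
rotate link 1 by +32°: θ ← 77° +32° = 109°
rotate link 1 by +46°: θ ← 109° +46° = 155°
rotate link 1 by -15°: θ ← 155° -15° = 140°
rotate link 1 by +13°: θ ← 140° +13° = 153°
rotate link 1 by +31°: θ ← 153° +31° = 184°
crank pin P = (r cos θ, r sin θ) = (-12.968333, -0.906834)
h = r sin θ − e = -0.906834 − 6 = -6.906834
x = r cos θ + √(L² − h²) = -12.968333 + 268.911316 = 255.942983

255.9430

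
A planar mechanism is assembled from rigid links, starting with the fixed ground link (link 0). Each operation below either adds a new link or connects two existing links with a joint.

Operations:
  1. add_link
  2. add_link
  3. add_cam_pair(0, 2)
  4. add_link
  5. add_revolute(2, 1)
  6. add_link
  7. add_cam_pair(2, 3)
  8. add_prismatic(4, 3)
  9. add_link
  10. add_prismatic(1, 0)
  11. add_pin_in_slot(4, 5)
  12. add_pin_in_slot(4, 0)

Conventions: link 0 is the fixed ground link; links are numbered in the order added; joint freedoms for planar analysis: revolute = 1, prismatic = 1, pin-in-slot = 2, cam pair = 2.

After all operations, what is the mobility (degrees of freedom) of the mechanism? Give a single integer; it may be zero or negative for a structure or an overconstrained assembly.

link 0 = ground. State L|J1|J2 = 1|0|0
+link1  2|0|0
+link2  3|0|0
C(0,2) f=2→J2  3|0|1
+link3  4|0|1
R(2,1) f=1→J1  4|1|1
+link4  5|1|1
C(2,3) f=2→J2  5|1|2
P(4,3) f=1→J1  5|2|2
+link5  6|2|2
P(1,0) f=1→J1  6|3|2
PS(4,5) f=2→J2  6|3|3
PS(4,0) f=2→J2  6|3|4
M = 3(6−1)−2·3−4 = 15−6−4 = 5

M = 5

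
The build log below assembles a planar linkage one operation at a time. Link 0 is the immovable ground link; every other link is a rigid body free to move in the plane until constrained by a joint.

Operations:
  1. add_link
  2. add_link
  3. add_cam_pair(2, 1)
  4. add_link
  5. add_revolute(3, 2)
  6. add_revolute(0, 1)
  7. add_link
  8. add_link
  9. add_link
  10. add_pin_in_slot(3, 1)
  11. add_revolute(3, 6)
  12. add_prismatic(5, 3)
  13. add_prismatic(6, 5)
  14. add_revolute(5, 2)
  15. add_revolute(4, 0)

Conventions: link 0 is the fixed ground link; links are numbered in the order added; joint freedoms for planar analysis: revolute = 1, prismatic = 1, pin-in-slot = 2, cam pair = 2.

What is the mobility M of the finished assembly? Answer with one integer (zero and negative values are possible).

(L,J1,J2)=(1,0,0); link0 fixed
link1: (2,0,0)
link2: (3,0,0)
C 2-1 [J2]: (3,0,1)
link3: (4,0,1)
R 3-2 [J1]: (4,1,1)
R 0-1 [J1]: (4,2,1)
link4: (5,2,1)
link5: (6,2,1)
link6: (7,2,1)
PS 3-1 [J2]: (7,2,2)
R 3-6 [J1]: (7,3,2)
P 5-3 [J1]: (7,4,2)
P 6-5 [J1]: (7,5,2)
R 5-2 [J1]: (7,6,2)
R 4-0 [J1]: (7,7,2)
Grübler: 3·6 − 2·7 − 2 = 2

M = 2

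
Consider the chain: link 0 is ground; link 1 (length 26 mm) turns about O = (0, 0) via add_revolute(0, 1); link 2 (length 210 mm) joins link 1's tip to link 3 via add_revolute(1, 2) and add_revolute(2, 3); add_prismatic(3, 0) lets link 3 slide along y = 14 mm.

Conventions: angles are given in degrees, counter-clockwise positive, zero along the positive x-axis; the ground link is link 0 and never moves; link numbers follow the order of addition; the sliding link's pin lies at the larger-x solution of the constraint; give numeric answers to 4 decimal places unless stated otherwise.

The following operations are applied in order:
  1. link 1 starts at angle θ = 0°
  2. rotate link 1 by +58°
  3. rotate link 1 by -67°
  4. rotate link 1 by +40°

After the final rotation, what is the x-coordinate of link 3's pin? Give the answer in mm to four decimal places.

geometry: r = 26 mm, L = 210 mm, e = 14 mm; θ starts at 0°
rotate link 1 by +58°: θ ← 0° +58° = 58°
rotate link 1 by -67°: θ ← 58° -67° = -9°
rotate link 1 by +40°: θ ← -9° +40° = 31°
crank pin P = (r cos θ, r sin θ) = (22.286350, 13.390990)
h = r sin θ − e = 13.390990 − 14 = -0.609010
x = r cos θ + √(L² − h²) = 22.286350 + 209.999117 = 232.285467

232.2855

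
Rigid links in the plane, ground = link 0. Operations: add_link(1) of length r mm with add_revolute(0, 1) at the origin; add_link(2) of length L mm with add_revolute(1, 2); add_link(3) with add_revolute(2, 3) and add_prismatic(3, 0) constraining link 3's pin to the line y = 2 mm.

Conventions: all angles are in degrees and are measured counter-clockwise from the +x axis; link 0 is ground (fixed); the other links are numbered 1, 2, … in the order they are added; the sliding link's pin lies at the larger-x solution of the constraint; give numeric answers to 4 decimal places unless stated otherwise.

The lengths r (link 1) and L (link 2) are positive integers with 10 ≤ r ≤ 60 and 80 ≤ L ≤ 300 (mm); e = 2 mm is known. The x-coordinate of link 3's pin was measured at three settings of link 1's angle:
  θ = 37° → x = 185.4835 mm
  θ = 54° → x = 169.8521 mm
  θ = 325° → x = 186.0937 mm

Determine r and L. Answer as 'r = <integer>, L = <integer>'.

constraint per measurement: (x − r cos θ)² + (r sin θ − e)² = L²
subtracting the θ₁ and θ₂ equations cancels the r² and L² terms:
r = (x₁² − x₂²) / (2[(x₁cos θ₁ + e sin θ₁) − (x₂cos θ₂ + e sin θ₂)]) = 57.9999 → r = 58
L² = (x₁ − r cos θ₁)² + (r sin θ₁ − e)² = 20448.9974 → L = 143.0000 → L = 143
check at θ₃=325°: x = 186.0937 (printed 186.0937) ✓

r = 58, L = 143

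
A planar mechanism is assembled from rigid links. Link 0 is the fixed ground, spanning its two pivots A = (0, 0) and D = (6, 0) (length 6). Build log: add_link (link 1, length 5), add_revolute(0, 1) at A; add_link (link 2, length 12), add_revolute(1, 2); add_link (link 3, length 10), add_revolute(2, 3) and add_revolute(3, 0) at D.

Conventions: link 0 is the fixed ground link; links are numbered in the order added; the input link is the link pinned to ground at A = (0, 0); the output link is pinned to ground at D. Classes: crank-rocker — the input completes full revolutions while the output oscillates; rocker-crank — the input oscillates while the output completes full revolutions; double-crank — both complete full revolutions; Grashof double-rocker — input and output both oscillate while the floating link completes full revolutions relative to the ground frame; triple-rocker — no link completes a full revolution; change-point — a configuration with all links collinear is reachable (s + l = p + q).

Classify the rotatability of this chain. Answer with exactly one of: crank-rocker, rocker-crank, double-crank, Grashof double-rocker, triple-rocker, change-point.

lengths: ground=6, input=5, coupler=12, output=10
sorted: s=5 (shortest), l=12 (longest), p+q=16
s + l = 17 vs p + q = 16
s + l > p + q → non-Grashof → no link fully rotates → triple-rocker

triple-rocker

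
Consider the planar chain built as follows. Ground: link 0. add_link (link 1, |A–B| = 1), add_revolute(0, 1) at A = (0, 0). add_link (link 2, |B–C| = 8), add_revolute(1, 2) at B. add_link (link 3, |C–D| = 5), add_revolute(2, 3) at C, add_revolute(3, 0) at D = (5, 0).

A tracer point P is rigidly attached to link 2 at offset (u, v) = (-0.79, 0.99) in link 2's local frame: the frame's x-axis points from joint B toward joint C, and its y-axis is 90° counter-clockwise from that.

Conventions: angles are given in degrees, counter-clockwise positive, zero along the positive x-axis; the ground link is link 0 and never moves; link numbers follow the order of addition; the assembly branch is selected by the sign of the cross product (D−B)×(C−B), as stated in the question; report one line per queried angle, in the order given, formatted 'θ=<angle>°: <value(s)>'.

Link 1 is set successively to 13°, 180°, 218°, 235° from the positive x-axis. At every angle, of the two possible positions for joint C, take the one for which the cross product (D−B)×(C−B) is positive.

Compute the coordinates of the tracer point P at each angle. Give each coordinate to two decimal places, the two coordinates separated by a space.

A=(0,0), D=(5.00,0)
θ=13°: B = A + 1.00·(cos13°, sin13°) = (0.9744, 0.2250)
θ=13°: |BD| = 4.0319
θ=13°: circle(B,8.00) ∩ circle(D,5.00): a=6.8524, h=4.1286
θ=13°:   candidates: C₊=(8.0464,3.9648) cross=16.646; C₋=(7.5857,-4.2795) cross=-16.646
θ=13°:   branch + wants cross > 0 → take C=(8.0464,3.9648) (cross=16.646)
θ=13°: ex = (C−B)/|BC| = (0.8840,0.4675); ey = (-0.4675,0.8840)
θ=13°: P = B + -0.79·ex + 0.99·ey = (-0.1868,0.7308)
θ=180°: B = A + 1.00·(cos180°, sin180°) = (-1.0000, 0.0000)
θ=180°: |BD| = 6.0000
θ=180°: circle(B,8.00) ∩ circle(D,5.00): a=6.2500, h=4.9937
θ=180°:   candidates: C₊=(5.2500,4.9937) cross=29.962; C₋=(5.2500,-4.9937) cross=-29.962
θ=180°:   branch + wants cross > 0 → take C=(5.2500,4.9937) (cross=29.962)
θ=180°: ex = (C−B)/|BC| = (0.7812,0.6242); ey = (-0.6242,0.7812)
θ=180°: P = B + -0.79·ex + 0.99·ey = (-2.2352,0.2803)
θ=218°: B = A + 1.00·(cos218°, sin218°) = (-0.7880, -0.6157)
θ=218°: |BD| = 5.8207
θ=218°: circle(B,8.00) ∩ circle(D,5.00): a=6.2605, h=4.9806
θ=218°:   candidates: C₊=(4.9105,4.9992) cross=28.991; C₋=(5.9641,-4.9062) cross=-28.991
θ=218°:   branch + wants cross > 0 → take C=(4.9105,4.9992) (cross=28.991)
θ=218°: ex = (C−B)/|BC| = (0.7123,0.7019); ey = (-0.7019,0.7123)
θ=218°: P = B + -0.79·ex + 0.99·ey = (-2.0456,-0.4649)
θ=235°: B = A + 1.00·(cos235°, sin235°) = (-0.5736, -0.8192)
θ=235°: |BD| = 5.6335
θ=235°: circle(B,8.00) ∩ circle(D,5.00): a=6.2782, h=4.9583
θ=235°:   candidates: C₊=(4.9169,4.9993) cross=27.932; C₋=(6.3589,-4.8118) cross=-27.932
θ=235°:   branch + wants cross > 0 → take C=(4.9169,4.9993) (cross=27.932)
θ=235°: ex = (C−B)/|BC| = (0.6863,0.7273); ey = (-0.7273,0.6863)
θ=235°: P = B + -0.79·ex + 0.99·ey = (-1.8358,-0.7143)

θ=13°: -0.19 0.73
θ=180°: -2.24 0.28
θ=218°: -2.05 -0.46
θ=235°: -1.84 -0.71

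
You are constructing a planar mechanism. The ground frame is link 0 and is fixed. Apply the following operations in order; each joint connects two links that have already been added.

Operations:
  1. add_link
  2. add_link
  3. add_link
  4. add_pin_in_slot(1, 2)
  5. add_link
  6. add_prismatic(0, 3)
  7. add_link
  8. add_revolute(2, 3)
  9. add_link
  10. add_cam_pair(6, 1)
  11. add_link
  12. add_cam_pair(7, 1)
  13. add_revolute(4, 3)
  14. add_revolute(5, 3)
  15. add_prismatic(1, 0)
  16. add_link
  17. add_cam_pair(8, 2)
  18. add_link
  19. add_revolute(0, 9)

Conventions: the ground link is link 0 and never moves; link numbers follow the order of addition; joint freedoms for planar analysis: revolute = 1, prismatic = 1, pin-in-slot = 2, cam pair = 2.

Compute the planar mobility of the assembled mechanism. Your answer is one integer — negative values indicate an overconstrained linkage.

link 0 = ground. State L|J1|J2 = 1|0|0
+link1  2|0|0
+link2  3|0|0
+link3  4|0|0
PS(1,2) f=2→J2  4|0|1
+link4  5|0|1
P(0,3) f=1→J1  5|1|1
+link5  6|1|1
R(2,3) f=1→J1  6|2|1
+link6  7|2|1
C(6,1) f=2→J2  7|2|2
+link7  8|2|2
C(7,1) f=2→J2  8|2|3
R(4,3) f=1→J1  8|3|3
R(5,3) f=1→J1  8|4|3
P(1,0) f=1→J1  8|5|3
+link8  9|5|3
C(8,2) f=2→J2  9|5|4
+link9  10|5|4
R(0,9) f=1→J1  10|6|4
M = 3(10−1)−2·6−4 = 27−12−4 = 11

M = 11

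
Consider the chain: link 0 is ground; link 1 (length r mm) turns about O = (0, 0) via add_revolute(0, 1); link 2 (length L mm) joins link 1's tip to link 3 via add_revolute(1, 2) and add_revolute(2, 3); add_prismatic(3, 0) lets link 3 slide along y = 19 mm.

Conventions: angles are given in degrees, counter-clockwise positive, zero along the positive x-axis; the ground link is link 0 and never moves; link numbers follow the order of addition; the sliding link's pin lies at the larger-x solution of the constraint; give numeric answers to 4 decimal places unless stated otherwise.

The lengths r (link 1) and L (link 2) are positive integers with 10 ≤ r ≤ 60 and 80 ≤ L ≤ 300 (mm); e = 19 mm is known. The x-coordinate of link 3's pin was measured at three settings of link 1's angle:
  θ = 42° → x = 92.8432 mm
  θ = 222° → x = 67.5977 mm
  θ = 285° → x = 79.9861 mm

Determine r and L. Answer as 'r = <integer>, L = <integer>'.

constraint per measurement: (x − r cos θ)² + (r sin θ − e)² = L²
subtracting the θ₁ and θ₂ equations cancels the r² and L² terms:
r = (x₁² − x₂²) / (2[(x₁cos θ₁ + e sin θ₁) − (x₂cos θ₂ + e sin θ₂)]) = 14.0000 → r = 14
L² = (x₁ − r cos θ₁)² + (r sin θ₁ − e)² = 6888.9959 → L = 83.0000 → L = 83
check at θ₃=285°: x = 79.9861 (printed 79.9861) ✓

r = 14, L = 83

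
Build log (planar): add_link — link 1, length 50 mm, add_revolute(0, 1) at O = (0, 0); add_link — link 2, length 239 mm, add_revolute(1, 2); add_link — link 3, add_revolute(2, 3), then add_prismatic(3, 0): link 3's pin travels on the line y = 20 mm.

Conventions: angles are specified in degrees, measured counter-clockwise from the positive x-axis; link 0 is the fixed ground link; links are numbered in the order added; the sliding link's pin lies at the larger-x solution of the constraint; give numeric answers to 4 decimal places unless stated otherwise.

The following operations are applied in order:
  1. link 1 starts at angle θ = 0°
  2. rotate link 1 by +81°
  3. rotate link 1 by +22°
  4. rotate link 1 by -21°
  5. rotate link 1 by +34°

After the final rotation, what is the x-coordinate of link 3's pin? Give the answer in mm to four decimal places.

geometry: r = 50 mm, L = 239 mm, e = 20 mm; θ starts at 0°
rotate link 1 by +81°: θ ← 0° +81° = 81°
rotate link 1 by +22°: θ ← 81° +22° = 103°
rotate link 1 by -21°: θ ← 103° -21° = 82°
rotate link 1 by +34°: θ ← 82° +34° = 116°
crank pin P = (r cos θ, r sin θ) = (-21.918557, 44.939702)
h = r sin θ − e = 44.939702 − 20 = 24.939702
x = r cos θ + √(L² − h²) = -21.918557 + 237.695207 = 215.776649

215.7766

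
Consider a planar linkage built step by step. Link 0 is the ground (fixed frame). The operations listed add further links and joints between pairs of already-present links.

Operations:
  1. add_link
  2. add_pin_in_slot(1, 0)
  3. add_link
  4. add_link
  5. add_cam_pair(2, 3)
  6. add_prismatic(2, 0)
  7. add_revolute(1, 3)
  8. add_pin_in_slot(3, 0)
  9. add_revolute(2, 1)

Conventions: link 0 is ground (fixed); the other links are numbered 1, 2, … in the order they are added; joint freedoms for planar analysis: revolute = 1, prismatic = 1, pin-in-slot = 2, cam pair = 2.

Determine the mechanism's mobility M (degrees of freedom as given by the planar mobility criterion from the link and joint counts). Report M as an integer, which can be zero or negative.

ground; <1,0,0>
#1 <2,0,0>
PS:1↔0 J2 <2,0,1>
#2 <3,0,1>
#3 <4,0,1>
C:2↔3 J2 <4,0,2>
P:2↔0 J1 <4,1,2>
R:1↔3 J1 <4,2,2>
PS:3↔0 J2 <4,2,3>
R:2↔1 J1 <4,3,3>
3×3 − 2×3 − 1×3 = 0

M = 0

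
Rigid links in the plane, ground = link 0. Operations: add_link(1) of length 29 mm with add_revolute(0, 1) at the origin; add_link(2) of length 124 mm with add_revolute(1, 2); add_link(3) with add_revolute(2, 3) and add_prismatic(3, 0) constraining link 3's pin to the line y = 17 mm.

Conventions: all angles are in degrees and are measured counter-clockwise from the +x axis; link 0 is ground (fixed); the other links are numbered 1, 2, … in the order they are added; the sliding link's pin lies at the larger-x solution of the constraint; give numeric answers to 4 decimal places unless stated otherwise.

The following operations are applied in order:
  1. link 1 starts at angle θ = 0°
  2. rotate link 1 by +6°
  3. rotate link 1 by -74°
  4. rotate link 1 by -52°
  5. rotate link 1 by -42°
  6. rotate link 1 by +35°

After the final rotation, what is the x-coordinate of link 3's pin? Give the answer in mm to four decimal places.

geometry: r = 29 mm, L = 124 mm, e = 17 mm; θ starts at 0°
rotate link 1 by +6°: θ ← 0° +6° = 6°
rotate link 1 by -74°: θ ← 6° -74° = -68°
rotate link 1 by -52°: θ ← -68° -52° = -120°
rotate link 1 by -42°: θ ← -120° -42° = -162°
rotate link 1 by +35°: θ ← -162° +35° = -127°
crank pin P = (r cos θ, r sin θ) = (-17.452636, -23.160430)
h = r sin θ − e = -23.160430 − 17 = -40.160430
x = r cos θ + √(L² − h²) = -17.452636 + 117.316409 = 99.863774

99.8638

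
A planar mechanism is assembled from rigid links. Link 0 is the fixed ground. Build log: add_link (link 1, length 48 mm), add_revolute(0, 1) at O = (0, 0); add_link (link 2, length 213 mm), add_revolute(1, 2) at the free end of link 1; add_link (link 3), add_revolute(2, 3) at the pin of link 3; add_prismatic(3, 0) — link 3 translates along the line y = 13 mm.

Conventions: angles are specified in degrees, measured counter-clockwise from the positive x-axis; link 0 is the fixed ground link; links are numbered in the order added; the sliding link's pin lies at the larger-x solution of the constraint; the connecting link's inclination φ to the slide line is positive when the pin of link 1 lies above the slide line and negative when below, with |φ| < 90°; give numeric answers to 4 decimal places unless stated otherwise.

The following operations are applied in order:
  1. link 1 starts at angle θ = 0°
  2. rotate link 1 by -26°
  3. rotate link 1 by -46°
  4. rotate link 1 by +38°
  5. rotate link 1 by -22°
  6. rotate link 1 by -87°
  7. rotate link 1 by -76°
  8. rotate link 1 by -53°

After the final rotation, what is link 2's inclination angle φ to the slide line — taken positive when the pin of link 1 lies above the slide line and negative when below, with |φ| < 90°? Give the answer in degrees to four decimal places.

geometry: r = 48 mm, L = 213 mm, e = 13 mm; θ starts at 0°
rotate link 1 by -26°: θ ← 0° -26° = -26°
rotate link 1 by -46°: θ ← -26° -46° = -72°
rotate link 1 by +38°: θ ← -72° +38° = -34°
rotate link 1 by -22°: θ ← -34° -22° = -56°
rotate link 1 by -87°: θ ← -56° -87° = -143°
rotate link 1 by -76°: θ ← -143° -76° = -219°
rotate link 1 by -53°: θ ← -219° -53° = -272°
h = r sin θ − e = 47.970760 − 13 = 34.970760
sin φ = h / L = 34.970760 / 213 = 0.16418197
φ = arcsin(0.16418197) = 9.449717°

9.4497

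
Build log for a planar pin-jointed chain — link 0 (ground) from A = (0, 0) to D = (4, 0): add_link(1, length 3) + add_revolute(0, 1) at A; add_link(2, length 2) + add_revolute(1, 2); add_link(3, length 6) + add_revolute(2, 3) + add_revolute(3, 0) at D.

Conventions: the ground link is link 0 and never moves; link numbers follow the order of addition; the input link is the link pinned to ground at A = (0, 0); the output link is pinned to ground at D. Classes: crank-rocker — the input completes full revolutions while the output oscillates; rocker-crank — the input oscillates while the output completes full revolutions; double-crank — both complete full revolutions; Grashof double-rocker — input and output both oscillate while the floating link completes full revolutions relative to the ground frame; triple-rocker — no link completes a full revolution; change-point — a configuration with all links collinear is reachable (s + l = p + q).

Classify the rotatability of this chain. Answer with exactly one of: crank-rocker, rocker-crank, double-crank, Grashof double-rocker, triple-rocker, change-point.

lengths: ground=4, input=3, coupler=2, output=6
sorted: s=2 (shortest), l=6 (longest), p+q=7
s + l = 8 vs p + q = 7
s + l > p + q → non-Grashof → no link fully rotates → triple-rocker

triple-rocker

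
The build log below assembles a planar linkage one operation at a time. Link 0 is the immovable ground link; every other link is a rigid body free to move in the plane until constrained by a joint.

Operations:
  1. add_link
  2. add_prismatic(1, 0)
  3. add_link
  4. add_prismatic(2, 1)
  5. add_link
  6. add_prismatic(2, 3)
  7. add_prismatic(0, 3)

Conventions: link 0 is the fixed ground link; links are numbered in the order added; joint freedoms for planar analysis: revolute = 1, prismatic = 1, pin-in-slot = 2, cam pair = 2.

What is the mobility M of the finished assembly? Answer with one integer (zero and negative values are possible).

ground; <1,0,0>
#1 <2,0,0>
P:1↔0 J1 <2,1,0>
#2 <3,1,0>
P:2↔1 J1 <3,2,0>
#3 <4,2,0>
P:2↔3 J1 <4,3,0>
P:0↔3 J1 <4,4,0>
3×3 − 2×4 − 1×0 = 1

M = 1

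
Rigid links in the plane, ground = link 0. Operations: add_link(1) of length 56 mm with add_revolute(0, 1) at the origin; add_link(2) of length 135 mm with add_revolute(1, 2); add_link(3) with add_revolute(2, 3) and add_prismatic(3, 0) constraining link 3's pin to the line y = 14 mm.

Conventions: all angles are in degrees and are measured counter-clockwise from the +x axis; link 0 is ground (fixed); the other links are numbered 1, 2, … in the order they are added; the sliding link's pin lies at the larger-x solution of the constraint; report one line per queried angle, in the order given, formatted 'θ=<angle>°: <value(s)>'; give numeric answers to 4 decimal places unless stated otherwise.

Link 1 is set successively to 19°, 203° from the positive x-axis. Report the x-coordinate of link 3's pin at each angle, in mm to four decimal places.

geometry: r = 56 mm, L = 135 mm, e = 14 mm
θ=19°: crank pin P = (r cos θ, r sin θ) = (52.949040, 18.231817)
θ=19°: h = r sin θ − e = 18.231817 − 14 = 4.231817
θ=19°: x = r cos θ + √(L² − h²) = 52.949040 + 134.933657 = 187.882697
θ=203°: crank pin P = (r cos θ, r sin θ) = (-51.548272, -21.880943)
θ=203°: h = r sin θ − e = -21.880943 − 14 = -35.880943
θ=203°: x = r cos θ + √(L² − h²) = -51.548272 + 130.144373 = 78.596102

θ=19°: 187.8827
θ=203°: 78.5961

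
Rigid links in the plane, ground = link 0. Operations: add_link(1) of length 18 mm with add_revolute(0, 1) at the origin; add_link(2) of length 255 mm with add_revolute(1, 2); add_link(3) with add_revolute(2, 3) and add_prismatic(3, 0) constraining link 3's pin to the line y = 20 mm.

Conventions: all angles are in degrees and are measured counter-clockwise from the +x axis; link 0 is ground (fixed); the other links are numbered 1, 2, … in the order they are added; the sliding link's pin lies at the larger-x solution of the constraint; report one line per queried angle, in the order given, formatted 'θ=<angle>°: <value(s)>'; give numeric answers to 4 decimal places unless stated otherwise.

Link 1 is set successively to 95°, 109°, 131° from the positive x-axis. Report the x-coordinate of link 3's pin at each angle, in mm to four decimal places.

geometry: r = 18 mm, L = 255 mm, e = 20 mm
θ=95°: crank pin P = (r cos θ, r sin θ) = (-1.568803, 17.931505)
θ=95°: h = r sin θ − e = 17.931505 − 20 = -2.068495
θ=95°: x = r cos θ + √(L² − h²) = -1.568803 + 254.991610 = 253.422807
θ=109°: crank pin P = (r cos θ, r sin θ) = (-5.860227, 17.019334)
θ=109°: h = r sin θ − e = 17.019334 − 20 = -2.980666
θ=109°: x = r cos θ + √(L² − h²) = -5.860227 + 254.982579 = 249.122352
θ=131°: crank pin P = (r cos θ, r sin θ) = (-11.809063, 13.584772)
θ=131°: h = r sin θ − e = 13.584772 − 20 = -6.415228
θ=131°: x = r cos θ + √(L² − h²) = -11.809063 + 254.919291 = 243.110228

θ=95°: 253.4228
θ=109°: 249.1224
θ=131°: 243.1102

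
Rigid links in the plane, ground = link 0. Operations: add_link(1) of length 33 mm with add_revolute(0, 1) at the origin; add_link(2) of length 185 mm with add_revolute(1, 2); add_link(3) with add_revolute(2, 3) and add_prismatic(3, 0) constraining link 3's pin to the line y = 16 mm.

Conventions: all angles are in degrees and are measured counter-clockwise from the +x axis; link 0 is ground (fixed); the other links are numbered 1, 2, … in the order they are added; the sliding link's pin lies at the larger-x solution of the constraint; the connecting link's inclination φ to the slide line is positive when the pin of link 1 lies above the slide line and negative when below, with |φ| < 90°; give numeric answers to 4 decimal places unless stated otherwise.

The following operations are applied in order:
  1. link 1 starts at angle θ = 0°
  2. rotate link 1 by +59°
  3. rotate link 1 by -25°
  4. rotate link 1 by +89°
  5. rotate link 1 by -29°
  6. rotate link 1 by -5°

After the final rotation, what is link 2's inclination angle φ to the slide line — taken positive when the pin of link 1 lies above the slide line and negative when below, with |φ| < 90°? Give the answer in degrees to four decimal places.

geometry: r = 33 mm, L = 185 mm, e = 16 mm; θ starts at 0°
rotate link 1 by +59°: θ ← 0° +59° = 59°
rotate link 1 by -25°: θ ← 59° -25° = 34°
rotate link 1 by +89°: θ ← 34° +89° = 123°
rotate link 1 by -29°: θ ← 123° -29° = 94°
rotate link 1 by -5°: θ ← 94° -5° = 89°
h = r sin θ − e = 32.994974 − 16 = 16.994974
sin φ = h / L = 16.994974 / 185 = 0.09186472
φ = arcsin(0.09186472) = 5.270892°

5.2709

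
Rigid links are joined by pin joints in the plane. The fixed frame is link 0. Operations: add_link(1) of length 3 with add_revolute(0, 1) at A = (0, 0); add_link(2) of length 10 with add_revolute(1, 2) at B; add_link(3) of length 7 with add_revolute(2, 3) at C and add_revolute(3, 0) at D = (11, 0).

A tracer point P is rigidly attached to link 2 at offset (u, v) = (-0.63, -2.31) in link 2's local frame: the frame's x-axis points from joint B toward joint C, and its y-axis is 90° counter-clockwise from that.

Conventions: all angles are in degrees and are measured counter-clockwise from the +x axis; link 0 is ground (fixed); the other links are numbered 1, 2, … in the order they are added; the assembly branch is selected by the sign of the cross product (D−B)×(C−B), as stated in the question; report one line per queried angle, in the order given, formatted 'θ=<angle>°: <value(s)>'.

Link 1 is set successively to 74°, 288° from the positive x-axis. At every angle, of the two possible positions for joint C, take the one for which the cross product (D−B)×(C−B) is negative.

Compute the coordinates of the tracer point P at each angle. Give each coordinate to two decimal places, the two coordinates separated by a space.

A=(0,0), D=(11.00,0)
θ=74°: B = A + 3.00·(cos74°, sin74°) = (0.8269, 2.8838)
θ=74°: |BD| = 10.5739
θ=74°: circle(B,10.00) ∩ circle(D,7.00): a=7.6986, h=6.3822
θ=74°:   candidates: C₊=(9.9742,6.9244) cross=67.485; C₋=(6.4930,-5.3561) cross=-67.485
θ=74°:   branch - wants cross < 0 → take C=(6.4930,-5.3561) (cross=-67.485)
θ=74°: ex = (C−B)/|BC| = (0.5666,-0.8240); ey = (0.8240,0.5666)
θ=74°: P = B + -0.63·ex + -2.31·ey = (-1.4335,2.0940)
θ=288°: B = A + 3.00·(cos288°, sin288°) = (0.9271, -2.8532)
θ=288°: |BD| = 10.4692
θ=288°: circle(B,10.00) ∩ circle(D,7.00): a=7.6703, h=6.4161
θ=288°:   candidates: C₊=(6.5585,5.4104) cross=67.171; C₋=(10.0556,-6.9360) cross=-67.171
θ=288°:   branch - wants cross < 0 → take C=(10.0556,-6.9360) (cross=-67.171)
θ=288°: ex = (C−B)/|BC| = (0.9129,-0.4083); ey = (0.4083,0.9129)
θ=288°: P = B + -0.63·ex + -2.31·ey = (-0.5912,-4.7046)

θ=74°: -1.43 2.09
θ=288°: -0.59 -4.70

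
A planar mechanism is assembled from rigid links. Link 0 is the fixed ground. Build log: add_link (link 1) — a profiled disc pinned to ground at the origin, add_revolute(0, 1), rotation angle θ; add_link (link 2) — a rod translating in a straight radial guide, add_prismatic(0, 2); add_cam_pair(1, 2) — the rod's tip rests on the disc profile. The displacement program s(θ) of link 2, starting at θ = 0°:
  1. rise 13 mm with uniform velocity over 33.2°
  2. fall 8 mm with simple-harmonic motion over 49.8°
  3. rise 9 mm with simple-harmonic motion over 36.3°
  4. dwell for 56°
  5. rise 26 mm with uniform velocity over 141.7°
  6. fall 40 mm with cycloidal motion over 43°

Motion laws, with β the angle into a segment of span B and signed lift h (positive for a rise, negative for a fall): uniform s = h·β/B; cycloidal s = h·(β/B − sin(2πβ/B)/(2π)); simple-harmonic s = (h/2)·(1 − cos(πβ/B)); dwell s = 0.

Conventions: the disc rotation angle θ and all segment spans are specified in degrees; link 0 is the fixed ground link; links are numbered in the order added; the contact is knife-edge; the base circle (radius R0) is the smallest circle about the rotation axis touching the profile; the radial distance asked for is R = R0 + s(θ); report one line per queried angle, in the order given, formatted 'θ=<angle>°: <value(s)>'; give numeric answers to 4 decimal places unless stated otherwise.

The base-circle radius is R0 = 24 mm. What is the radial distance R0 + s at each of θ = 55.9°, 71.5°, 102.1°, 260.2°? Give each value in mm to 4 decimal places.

seg 1 [0°–33.2°] uniform, h=13: full span → s += 13 → s = 13.0000
seg 2 [33.2°–83°] simple-harmonic, h=-8: θ=55.9° here. β=22.7, B=49.8. -8/2·(1 − cos(π·0.4558)) = -3.4466 → s = 9.5534
seg 2 [33.2°–83°] simple-harmonic, h=-8: θ=71.5° here. β=38.3, B=49.8. -8/2·(1 − cos(π·0.7691)) = -6.9928 → s = 6.0072
seg 2 [33.2°–83°] simple-harmonic, h=-8: full span → s += -8 → s = 5.0000
seg 3 [83°–119.3°] simple-harmonic, h=9: θ=102.1° here. β=19.1, B=36.3. 9/2·(1 − cos(π·0.5262)) = 4.8696 → s = 9.8696
seg 3 [83°–119.3°] simple-harmonic, h=9: full span → s += 9 → s = 14.0000
seg 4 [119.3°–175.3°] dwell: s stays 14.0000
seg 5 [175.3°–317°] uniform, h=26: θ=260.2° here. β=84.9, B=141.7. 26·84.9/141.7 = 15.5780 → s = 29.5780
θ=55.9°: R = R0 + s = 24 + 9.5534 = 33.5534
θ=71.5°: R = R0 + s = 24 + 6.0072 = 30.0072
θ=102.1°: R = R0 + s = 24 + 9.8696 = 33.8696
θ=260.2°: R = R0 + s = 24 + 29.5780 = 53.5780

θ=55.9°: 33.5534
θ=71.5°: 30.0072
θ=102.1°: 33.8696
θ=260.2°: 53.5780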